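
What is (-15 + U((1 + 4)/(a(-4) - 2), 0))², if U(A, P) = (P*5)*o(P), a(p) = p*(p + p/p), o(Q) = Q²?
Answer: 225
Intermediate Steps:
a(p) = p*(1 + p) (a(p) = p*(p + 1) = p*(1 + p))
U(A, P) = 5*P³ (U(A, P) = (P*5)*P² = (5*P)*P² = 5*P³)
(-15 + U((1 + 4)/(a(-4) - 2), 0))² = (-15 + 5*0³)² = (-15 + 5*0)² = (-15 + 0)² = (-15)² = 225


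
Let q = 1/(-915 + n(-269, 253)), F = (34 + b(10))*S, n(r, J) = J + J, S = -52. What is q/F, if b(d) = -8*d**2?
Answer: -1/16291288 ≈ -6.1382e-8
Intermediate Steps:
n(r, J) = 2*J
F = 39832 (F = (34 - 8*10**2)*(-52) = (34 - 8*100)*(-52) = (34 - 800)*(-52) = -766*(-52) = 39832)
q = -1/409 (q = 1/(-915 + 2*253) = 1/(-915 + 506) = 1/(-409) = -1/409 ≈ -0.0024450)
q/F = -1/409/39832 = -1/409*1/39832 = -1/16291288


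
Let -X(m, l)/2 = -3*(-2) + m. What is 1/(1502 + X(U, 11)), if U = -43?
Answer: 1/1576 ≈ 0.00063452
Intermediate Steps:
X(m, l) = -12 - 2*m (X(m, l) = -2*(-3*(-2) + m) = -2*(6 + m) = -12 - 2*m)
1/(1502 + X(U, 11)) = 1/(1502 + (-12 - 2*(-43))) = 1/(1502 + (-12 + 86)) = 1/(1502 + 74) = 1/1576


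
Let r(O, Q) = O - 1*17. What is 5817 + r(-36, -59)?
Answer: 5764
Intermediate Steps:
r(O, Q) = -17 + O (r(O, Q) = O - 17 = -17 + O)
5817 + r(-36, -59) = 5817 + (-17 - 36) = 5817 - 53 = 5764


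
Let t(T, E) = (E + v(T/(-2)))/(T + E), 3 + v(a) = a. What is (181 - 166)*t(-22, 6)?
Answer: -105/8 ≈ -13.125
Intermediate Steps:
v(a) = -3 + a
t(T, E) = (-3 + E - T/2)/(E + T) (t(T, E) = (E + (-3 + T/(-2)))/(T + E) = (E + (-3 + T*(-½)))/(E + T) = (E + (-3 - T/2))/(E + T) = (-3 + E - T/2)/(E + T))
(181 - 166)*t(-22, 6) = (181 - 166)*((-3 + 6 - ½*(-22))/(6 - 22)) = 15*((-3 + 6 + 11)/(-16)) = 15*(-1/16*14) = 15*(-7/8) = -105/8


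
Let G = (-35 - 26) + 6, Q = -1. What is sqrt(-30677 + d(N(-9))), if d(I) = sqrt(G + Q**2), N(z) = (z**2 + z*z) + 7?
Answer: sqrt(-30677 + 3*I*sqrt(6)) ≈ 0.021 + 175.15*I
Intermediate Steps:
G = -55 (G = -61 + 6 = -55)
N(z) = 7 + 2*z**2 (N(z) = (z**2 + z**2) + 7 = 2*z**2 + 7 = 7 + 2*z**2)
d(I) = 3*I*sqrt(6) (d(I) = sqrt(-55 + (-1)**2) = sqrt(-55 + 1) = sqrt(-54) = 3*I*sqrt(6))
sqrt(-30677 + d(N(-9))) = sqrt(-30677 + 3*I*sqrt(6))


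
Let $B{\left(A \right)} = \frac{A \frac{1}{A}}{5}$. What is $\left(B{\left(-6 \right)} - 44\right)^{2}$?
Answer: $\frac{47961}{25} \approx 1918.4$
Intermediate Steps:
$B{\left(A \right)} = \frac{1}{5}$ ($B{\left(A \right)} = 1 \cdot \frac{1}{5} = \frac{1}{5}$)
$\left(B{\left(-6 \right)} - 44\right)^{2} = \left(\frac{1}{5} - 44\right)^{2} = \left(- \frac{219}{5}\right)^{2} = \frac{47961}{25}$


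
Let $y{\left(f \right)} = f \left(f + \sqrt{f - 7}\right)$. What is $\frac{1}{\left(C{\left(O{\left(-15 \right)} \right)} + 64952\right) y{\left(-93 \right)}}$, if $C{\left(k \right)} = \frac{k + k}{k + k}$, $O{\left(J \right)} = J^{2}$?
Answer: $\frac{1}{568273797} + \frac{10 i}{52849463121} \approx 1.7597 \cdot 10^{-9} + 1.8922 \cdot 10^{-10} i$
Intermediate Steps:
$C{\left(k \right)} = 1$ ($C{\left(k \right)} = \frac{2 k}{2 k} = 2 k \frac{1}{2 k} = 1$)
$y{\left(f \right)} = f \left(f + \sqrt{-7 + f}\right)$
$\frac{1}{\left(C{\left(O{\left(-15 \right)} \right)} + 64952\right) y{\left(-93 \right)}} = \frac{1}{\left(1 + 64952\right) \left(- 93 \left(-93 + \sqrt{-7 - 93}\right)\right)} = \frac{1}{64953 \left(- 93 \left(-93 + \sqrt{-100}\right)\right)} = \frac{1}{64953 \left(- 93 \left(-93 + 10 i\right)\right)} = \frac{1}{64953 \left(8649 - 930 i\right)} = \frac{\frac{1}{75670101} \left(8649 + 930 i\right)}{64953} = \frac{8649 + 930 i}{4915000070253}$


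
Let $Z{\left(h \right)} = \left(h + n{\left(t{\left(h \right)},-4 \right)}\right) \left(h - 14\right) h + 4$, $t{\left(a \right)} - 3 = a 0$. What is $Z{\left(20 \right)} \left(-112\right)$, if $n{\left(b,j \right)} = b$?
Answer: $-309568$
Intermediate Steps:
$t{\left(a \right)} = 3$ ($t{\left(a \right)} = 3 + a 0 = 3 + 0 = 3$)
$Z{\left(h \right)} = 4 + h \left(-14 + h\right) \left(3 + h\right)$ ($Z{\left(h \right)} = \left(h + 3\right) \left(h - 14\right) h + 4 = \left(3 + h\right) \left(h - 14\right) h + 4 = \left(3 + h\right) \left(-14 + h\right) h + 4 = \left(-14 + h\right) \left(3 + h\right) h + 4 = h \left(-14 + h\right) \left(3 + h\right) + 4 = 4 + h \left(-14 + h\right) \left(3 + h\right)$)
$Z{\left(20 \right)} \left(-112\right) = \left(4 + 20^{3} - 840 - 11 \cdot 20^{2}\right) \left(-112\right) = \left(4 + 8000 - 840 - 4400\right) \left(-112\right) = 2764 \left(-112\right) = -309568$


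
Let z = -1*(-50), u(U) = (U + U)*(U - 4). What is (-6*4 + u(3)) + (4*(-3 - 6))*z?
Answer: -1830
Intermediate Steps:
u(U) = 2*U*(-4 + U) (u(U) = (2*U)*(-4 + U) = 2*U*(-4 + U))
z = 50
(-6*4 + u(3)) + (4*(-3 - 6))*z = (-6*4 + 2*3*(-4 + 3)) + (4*(-3 - 6))*50 = (-24 + 2*3*(-1)) + (4*(-9))*50 = (-24 - 6) - 36*50 = -30 - 1800 = -1830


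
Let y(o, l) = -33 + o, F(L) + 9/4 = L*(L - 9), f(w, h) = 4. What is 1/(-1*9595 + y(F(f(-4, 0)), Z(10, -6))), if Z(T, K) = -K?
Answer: -4/38601 ≈ -0.00010362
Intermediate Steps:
F(L) = -9/4 + L*(-9 + L) (F(L) = -9/4 + L*(L - 9) = -9/4 + L*(-9 + L))
1/(-1*9595 + y(F(f(-4, 0)), Z(10, -6))) = 1/(-1*9595 + (-33 + (-9/4 + 4² - 9*4))) = 1/(-9595 + (-33 + (-9/4 + 16 - 36))) = 1/(-9595 + (-33 - 89/4)) = 1/(-9595 - 221/4) = 1/(-38601/4) = -4/38601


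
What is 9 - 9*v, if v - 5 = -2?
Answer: -18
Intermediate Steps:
v = 3 (v = 5 - 2 = 3)
9 - 9*v = 9 - 9*3 = 9 - 27 = -18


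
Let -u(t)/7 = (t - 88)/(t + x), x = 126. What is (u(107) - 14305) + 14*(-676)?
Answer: -5538310/233 ≈ -23770.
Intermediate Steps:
u(t) = -7*(-88 + t)/(126 + t) (u(t) = -7*(t - 88)/(t + 126) = -7*(-88 + t)/(126 + t))
(u(107) - 14305) + 14*(-676) = (7*(88 - 1*107)/(126 + 107) - 14305) + 14*(-676) = (7*(88 - 107)/233 - 14305) - 9464 = (7*(1/233)*(-19) - 14305) - 9464 = (-133/233 - 14305) - 9464 = -3333198/233 - 9464 = -5538310/233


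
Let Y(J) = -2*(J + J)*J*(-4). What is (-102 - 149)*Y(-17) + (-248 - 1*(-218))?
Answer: -1160654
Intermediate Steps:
Y(J) = 16*J² (Y(J) = -2*2*J*(-4*J) = -(-16)*J² = 16*J²)
(-102 - 149)*Y(-17) + (-248 - 1*(-218)) = (-102 - 149)*(16*(-17)²) + (-248 - 1*(-218)) = -4016*289 + (-248 + 218) = -251*4624 - 30 = -1160624 - 30 = -1160654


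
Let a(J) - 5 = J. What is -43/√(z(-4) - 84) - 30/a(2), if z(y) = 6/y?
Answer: -30/7 + 43*I*√38/57 ≈ -4.2857 + 4.6503*I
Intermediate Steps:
a(J) = 5 + J
-43/√(z(-4) - 84) - 30/a(2) = -43/√(6/(-4) - 84) - 30/(5 + 2) = -43/√(6*(-¼) - 84) - 30/7 = -43/√(-3/2 - 84) - 30*⅐ = -43*(-I*√38/57) - 30/7 = -(-43)*I*√38/57 - 30/7 = 43*I*√38/57 - 30/7 = -30/7 + 43*I*√38/57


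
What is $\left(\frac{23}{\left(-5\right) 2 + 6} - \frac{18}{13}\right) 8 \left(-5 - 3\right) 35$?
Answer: $\frac{207760}{13} \approx 15982.0$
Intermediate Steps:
$\left(\frac{23}{\left(-5\right) 2 + 6} - \frac{18}{13}\right) 8 \left(-5 - 3\right) 35 = \left(\frac{23}{-10 + 6} - \frac{18}{13}\right) 8 \left(-8\right) 35 = \left(\frac{23}{-4} - \frac{18}{13}\right) \left(-64\right) 35 = \left(23 \left(- \frac{1}{4}\right) - \frac{18}{13}\right) \left(-64\right) 35 = \left(- \frac{23}{4} - \frac{18}{13}\right) \left(-64\right) 35 = \left(- \frac{371}{52}\right) \left(-64\right) 35 = \frac{5936}{13} \cdot 35 = \frac{207760}{13}$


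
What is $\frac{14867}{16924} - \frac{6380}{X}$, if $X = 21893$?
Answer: $\frac{217508111}{370517132} \approx 0.58704$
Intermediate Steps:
$\frac{14867}{16924} - \frac{6380}{X} = \frac{14867}{16924} - \frac{6380}{21893} = \frac{217508111}{370517132}$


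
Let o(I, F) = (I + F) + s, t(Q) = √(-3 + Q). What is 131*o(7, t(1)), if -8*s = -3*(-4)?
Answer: 1441/2 + 131*I*√2 ≈ 720.5 + 185.26*I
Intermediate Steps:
s = -3/2 (s = -(-3)*(-4)/8 = -⅛*12 = -3/2 ≈ -1.5000)
o(I, F) = -3/2 + F + I (o(I, F) = (I + F) - 3/2 = (F + I) - 3/2 = -3/2 + F + I)
131*o(7, t(1)) = 131*(-3/2 + √(-3 + 1) + 7) = 131*(-3/2 + √(-2) + 7) = 131*(-3/2 + I*√2 + 7) = 131*(11/2 + I*√2) = 1441/2 + 131*I*√2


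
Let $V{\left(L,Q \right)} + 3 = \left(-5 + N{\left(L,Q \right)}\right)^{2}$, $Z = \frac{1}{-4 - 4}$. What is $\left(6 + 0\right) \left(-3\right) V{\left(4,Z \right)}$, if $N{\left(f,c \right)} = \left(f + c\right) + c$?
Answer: $\frac{207}{8} \approx 25.875$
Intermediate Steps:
$Z = - \frac{1}{8}$ ($Z = \frac{1}{-8} = - \frac{1}{8} \approx -0.125$)
$N{\left(f,c \right)} = f + 2 c$ ($N{\left(f,c \right)} = \left(c + f\right) + c = f + 2 c$)
$V{\left(L,Q \right)} = -3 + \left(-5 + L + 2 Q\right)^{2}$ ($V{\left(L,Q \right)} = -3 + \left(-5 + \left(L + 2 Q\right)\right)^{2} = -3 + \left(-5 + L + 2 Q\right)^{2}$)
$\left(6 + 0\right) \left(-3\right) V{\left(4,Z \right)} = \left(6 + 0\right) \left(-3\right) \left(-3 + \left(-5 + 4 + 2 \left(- \frac{1}{8}\right)\right)^{2}\right) = 6 \left(-3\right) \left(-3 + \left(-5 + 4 - \frac{1}{4}\right)^{2}\right) = - 18 \left(-3 + \left(- \frac{5}{4}\right)^{2}\right) = - 18 \left(-3 + \frac{25}{16}\right) = \left(-18\right) \left(- \frac{23}{16}\right) = \frac{207}{8}$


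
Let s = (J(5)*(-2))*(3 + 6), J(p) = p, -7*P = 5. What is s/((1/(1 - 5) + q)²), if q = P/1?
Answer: -7840/81 ≈ -96.790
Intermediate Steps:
P = -5/7 (P = -⅐*5 = -5/7 ≈ -0.71429)
q = -5/7 (q = -5/7/1 = -5/7*1 = -5/7 ≈ -0.71429)
s = -90 (s = (5*(-2))*(3 + 6) = -10*9 = -90)
s/((1/(1 - 5) + q)²) = -90/(1/(1 - 5) - 5/7)² = -90/(1/(-4) - 5/7)² = -90/(-¼ - 5/7)² = -90/((-27/28)²) = -90/729/784 = -90*784/729 = -7840/81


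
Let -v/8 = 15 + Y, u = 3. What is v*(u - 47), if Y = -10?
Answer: 1760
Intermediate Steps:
v = -40 (v = -8*(15 - 10) = -8*5 = -40)
v*(u - 47) = -40*(3 - 47) = -40*(-44) = 1760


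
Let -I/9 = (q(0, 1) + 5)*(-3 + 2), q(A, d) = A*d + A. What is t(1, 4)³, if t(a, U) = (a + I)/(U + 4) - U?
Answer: 343/64 ≈ 5.3594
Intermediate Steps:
q(A, d) = A + A*d
I = 45 (I = -9*(0*(1 + 1) + 5)*(-3 + 2) = -9*(0*2 + 5)*(-1) = -9*(0 + 5)*(-1) = -45*(-1) = -9*(-5) = 45)
t(a, U) = -U + (45 + a)/(4 + U) (t(a, U) = (a + 45)/(U + 4) - U = (45 + a)/(4 + U) - U = -U + (45 + a)/(4 + U))
t(1, 4)³ = ((45 + 1 - 1*4² - 4*4)/(4 + 4))³ = ((45 + 1 - 1*16 - 16)/8)³ = ((45 + 1 - 16 - 16)/8)³ = ((⅛)*14)³ = (7/4)³ = 343/64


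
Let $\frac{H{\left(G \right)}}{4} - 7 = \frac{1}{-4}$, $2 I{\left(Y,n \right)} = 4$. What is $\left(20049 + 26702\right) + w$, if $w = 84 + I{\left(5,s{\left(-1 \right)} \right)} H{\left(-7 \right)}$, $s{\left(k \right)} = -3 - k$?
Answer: $46889$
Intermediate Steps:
$I{\left(Y,n \right)} = 2$ ($I{\left(Y,n \right)} = \frac{1}{2} \cdot 4 = 2$)
$H{\left(G \right)} = 27$ ($H{\left(G \right)} = 28 + \frac{4}{-4} = 28 + 4 \left(- \frac{1}{4}\right) = 28 - 1 = 27$)
$w = 138$ ($w = 84 + 2 \cdot 27 = 84 + 54 = 138$)
$\left(20049 + 26702\right) + w = \left(20049 + 26702\right) + 138 = 46751 + 138 = 46889$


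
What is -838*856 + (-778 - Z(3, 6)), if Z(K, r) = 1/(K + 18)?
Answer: -15080227/21 ≈ -7.1811e+5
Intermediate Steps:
Z(K, r) = 1/(18 + K)
-838*856 + (-778 - Z(3, 6)) = -838*856 + (-778 - 1/(18 + 3)) = -717328 + (-778 - 1/21) = -717328 - 16339/21 = -15080227/21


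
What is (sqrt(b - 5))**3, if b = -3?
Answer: -16*I*sqrt(2) ≈ -22.627*I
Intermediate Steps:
(sqrt(b - 5))**3 = (sqrt(-3 - 5))**3 = (sqrt(-8))**3 = (2*I*sqrt(2))**3 = -16*I*sqrt(2)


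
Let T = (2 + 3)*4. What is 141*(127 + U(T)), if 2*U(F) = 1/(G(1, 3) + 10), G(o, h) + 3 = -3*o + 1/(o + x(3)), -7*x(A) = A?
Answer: 412143/23 ≈ 17919.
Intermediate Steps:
x(A) = -A/7
G(o, h) = -3 + 1/(-3/7 + o) - 3*o (G(o, h) = -3 + (-3*o + 1/(o - 1/7*3)) = -3 + (-3*o + 1/(o - 3/7)) = -3 + (-3*o + 1/(-3/7 + o)) = -3 + (1/(-3/7 + o) - 3*o) = -3 + 1/(-3/7 + o) - 3*o)
T = 20 (T = 5*4 = 20)
U(F) = 2/23 (U(F) = 1/(2*((16 - 21*1**2 - 12*1)/(-3 + 7*1) + 10)) = 1/(2*((16 - 21*1 - 12)/(-3 + 7) + 10)) = 1/(2*((16 - 21 - 12)/4 + 10)) = 1/(2*((1/4)*(-17) + 10)) = 1/(2*(-17/4 + 10)) = 1/(2*(23/4)) = (1/2)*(4/23) = 2/23)
141*(127 + U(T)) = 141*(127 + 2/23) = 141*(2923/23) = 412143/23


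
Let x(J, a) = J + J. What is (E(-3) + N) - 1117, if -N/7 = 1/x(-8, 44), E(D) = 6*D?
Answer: -18153/16 ≈ -1134.6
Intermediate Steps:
x(J, a) = 2*J
N = 7/16 (N = -7/(2*(-8)) = -7/(-16) = -7*(-1/16) = 7/16 ≈ 0.43750)
(E(-3) + N) - 1117 = (6*(-3) + 7/16) - 1117 = (-18 + 7/16) - 1117 = -281/16 - 1117 = -18153/16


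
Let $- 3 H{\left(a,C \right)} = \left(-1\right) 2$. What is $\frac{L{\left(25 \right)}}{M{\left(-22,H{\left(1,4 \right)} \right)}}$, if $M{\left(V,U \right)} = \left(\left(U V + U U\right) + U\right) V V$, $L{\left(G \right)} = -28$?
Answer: $\frac{63}{14762} \approx 0.0042677$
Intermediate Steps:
$H{\left(a,C \right)} = \frac{2}{3}$ ($H{\left(a,C \right)} = - \frac{\left(-1\right) 2}{3} = \left(- \frac{1}{3}\right) \left(-2\right) = \frac{2}{3}$)
$M{\left(V,U \right)} = V^{2} \left(U + U^{2} + U V\right)$ ($M{\left(V,U \right)} = \left(\left(U V + U^{2}\right) + U\right) V V = \left(\left(U^{2} + U V\right) + U\right) V V = \left(U + U^{2} + U V\right) V V = V \left(U + U^{2} + U V\right) V = V^{2} \left(U + U^{2} + U V\right)$)
$\frac{L{\left(25 \right)}}{M{\left(-22,H{\left(1,4 \right)} \right)}} = - \frac{28}{\frac{2}{3} \left(-22\right)^{2} \left(1 + \frac{2}{3} - 22\right)} = - \frac{28}{\frac{2}{3} \cdot 484 \left(- \frac{61}{3}\right)} = - \frac{28}{- \frac{59048}{9}} = \left(-28\right) \left(- \frac{9}{59048}\right) = \frac{63}{14762}$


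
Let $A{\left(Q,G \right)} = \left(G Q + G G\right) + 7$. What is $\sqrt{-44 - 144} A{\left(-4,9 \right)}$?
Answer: $104 i \sqrt{47} \approx 712.99 i$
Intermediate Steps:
$A{\left(Q,G \right)} = 7 + G^{2} + G Q$ ($A{\left(Q,G \right)} = \left(G Q + G^{2}\right) + 7 = \left(G^{2} + G Q\right) + 7 = 7 + G^{2} + G Q$)
$\sqrt{-44 - 144} A{\left(-4,9 \right)} = \sqrt{-44 - 144} \left(7 + 9^{2} + 9 \left(-4\right)\right) = \sqrt{-188} \left(7 + 81 - 36\right) = 2 i \sqrt{47} \cdot 52 = 104 i \sqrt{47}$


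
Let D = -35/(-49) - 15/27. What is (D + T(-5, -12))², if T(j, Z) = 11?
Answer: 494209/3969 ≈ 124.52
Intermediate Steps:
D = 10/63 (D = -35*(-1/49) - 15*1/27 = 5/7 - 5/9 = 10/63 ≈ 0.15873)
(D + T(-5, -12))² = (10/63 + 11)² = (703/63)² = 494209/3969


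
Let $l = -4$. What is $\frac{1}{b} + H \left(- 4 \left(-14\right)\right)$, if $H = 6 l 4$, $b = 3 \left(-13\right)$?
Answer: $- \frac{209665}{39} \approx -5376.0$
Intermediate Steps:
$b = -39$
$H = -96$ ($H = 6 \left(-4\right) 4 = \left(-24\right) 4 = -96$)
$\frac{1}{b} + H \left(- 4 \left(-14\right)\right) = \frac{1}{-39} - 96 \left(- 4 \left(-14\right)\right) = - \frac{1}{39} - 96 \left(\left(-1\right) \left(-56\right)\right) = - \frac{1}{39} - 5376 = - \frac{209665}{39}$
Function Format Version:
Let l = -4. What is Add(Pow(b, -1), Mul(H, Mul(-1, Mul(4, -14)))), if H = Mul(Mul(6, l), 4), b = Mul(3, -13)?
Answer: Rational(-209665, 39) ≈ -5376.0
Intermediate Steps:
b = -39
H = -96 (H = Mul(Mul(6, -4), 4) = Mul(-24, 4) = -96)
Add(Pow(b, -1), Mul(H, Mul(-1, Mul(4, -14)))) = Add(Pow(-39, -1), Mul(-96, Mul(-1, Mul(4, -14)))) = Add(Rational(-1, 39), Mul(-96, Mul(-1, -56))) = Add(Rational(-1, 39), Mul(-96, 56)) = Add(Rational(-1, 39), -5376) = Rational(-209665, 39)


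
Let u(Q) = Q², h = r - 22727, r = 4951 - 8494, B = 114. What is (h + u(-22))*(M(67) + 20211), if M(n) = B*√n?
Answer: -521160846 - 2939604*√67 ≈ -5.4522e+8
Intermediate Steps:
r = -3543
M(n) = 114*√n
h = -26270 (h = -3543 - 22727 = -26270)
(h + u(-22))*(M(67) + 20211) = (-26270 + (-22)²)*(114*√67 + 20211) = (-26270 + 484)*(20211 + 114*√67) = -25786*(20211 + 114*√67) = -521160846 - 2939604*√67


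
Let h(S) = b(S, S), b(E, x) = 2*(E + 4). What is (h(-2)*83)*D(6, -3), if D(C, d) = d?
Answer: -996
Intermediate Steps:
b(E, x) = 8 + 2*E (b(E, x) = 2*(4 + E) = 8 + 2*E)
h(S) = 8 + 2*S
(h(-2)*83)*D(6, -3) = ((8 + 2*(-2))*83)*(-3) = ((8 - 4)*83)*(-3) = (4*83)*(-3) = 332*(-3) = -996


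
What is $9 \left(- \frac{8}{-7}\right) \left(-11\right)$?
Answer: $- \frac{792}{7} \approx -113.14$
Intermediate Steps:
$9 \left(- \frac{8}{-7}\right) \left(-11\right) = 9 \left(\left(-8\right) \left(- \frac{1}{7}\right)\right) \left(-11\right) = 9 \cdot \frac{8}{7} \left(-11\right) = \frac{72}{7} \left(-11\right) = - \frac{792}{7}$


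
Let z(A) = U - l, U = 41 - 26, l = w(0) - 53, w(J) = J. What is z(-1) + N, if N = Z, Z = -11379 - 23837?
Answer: -35148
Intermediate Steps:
l = -53 (l = 0 - 53 = -53)
U = 15
z(A) = 68 (z(A) = 15 - 1*(-53) = 15 + 53 = 68)
Z = -35216
N = -35216
z(-1) + N = 68 - 35216 = -35148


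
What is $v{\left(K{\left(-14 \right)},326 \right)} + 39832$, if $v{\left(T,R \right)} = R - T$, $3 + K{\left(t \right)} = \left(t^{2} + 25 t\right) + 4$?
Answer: $40311$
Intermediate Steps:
$K{\left(t \right)} = 1 + t^{2} + 25 t$ ($K{\left(t \right)} = -3 + \left(\left(t^{2} + 25 t\right) + 4\right) = -3 + \left(4 + t^{2} + 25 t\right) = 1 + t^{2} + 25 t$)
$v{\left(K{\left(-14 \right)},326 \right)} + 39832 = \left(326 - \left(1 + \left(-14\right)^{2} + 25 \left(-14\right)\right)\right) + 39832 = \left(326 - \left(1 + 196 - 350\right)\right) + 39832 = \left(326 - -153\right) + 39832 = \left(326 + 153\right) + 39832 = 479 + 39832 = 40311$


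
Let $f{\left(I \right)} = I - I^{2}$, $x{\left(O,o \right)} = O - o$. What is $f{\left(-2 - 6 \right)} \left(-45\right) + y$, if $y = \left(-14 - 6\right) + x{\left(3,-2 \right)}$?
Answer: $3225$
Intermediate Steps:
$y = -15$ ($y = \left(-14 - 6\right) + \left(3 - -2\right) = -20 + \left(3 + 2\right) = -20 + 5 = -15$)
$f{\left(-2 - 6 \right)} \left(-45\right) + y = \left(-2 - 6\right) \left(1 - \left(-2 - 6\right)\right) \left(-45\right) - 15 = - 8 \left(1 - -8\right) \left(-45\right) - 15 = - 8 \left(1 + 8\right) \left(-45\right) - 15 = \left(-8\right) 9 \left(-45\right) - 15 = \left(-72\right) \left(-45\right) - 15 = 3240 - 15 = 3225$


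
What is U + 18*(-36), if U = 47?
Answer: -601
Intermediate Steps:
U + 18*(-36) = 47 + 18*(-36) = 47 - 648 = -601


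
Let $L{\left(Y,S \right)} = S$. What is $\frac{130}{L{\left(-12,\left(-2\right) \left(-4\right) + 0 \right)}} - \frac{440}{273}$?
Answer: $\frac{15985}{1092} \approx 14.638$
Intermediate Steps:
$\frac{130}{L{\left(-12,\left(-2\right) \left(-4\right) + 0 \right)}} - \frac{440}{273} = \frac{130}{\left(-2\right) \left(-4\right) + 0} - \frac{440}{273} = \frac{130}{8 + 0} - \frac{440}{273} = \frac{130}{8} - \frac{440}{273} = 130 \cdot \frac{1}{8} - \frac{440}{273} = \frac{65}{4} - \frac{440}{273} = \frac{15985}{1092}$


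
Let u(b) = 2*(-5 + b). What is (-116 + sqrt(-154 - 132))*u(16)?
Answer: -2552 + 22*I*sqrt(286) ≈ -2552.0 + 372.05*I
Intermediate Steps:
u(b) = -10 + 2*b
(-116 + sqrt(-154 - 132))*u(16) = (-116 + sqrt(-154 - 132))*(-10 + 2*16) = (-116 + sqrt(-286))*(-10 + 32) = (-116 + I*sqrt(286))*22 = -2552 + 22*I*sqrt(286)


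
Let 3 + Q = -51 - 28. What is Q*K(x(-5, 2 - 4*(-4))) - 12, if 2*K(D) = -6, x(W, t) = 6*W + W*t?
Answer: 234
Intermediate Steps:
K(D) = -3 (K(D) = (1/2)*(-6) = -3)
Q = -82 (Q = -3 + (-51 - 28) = -3 - 79 = -82)
Q*K(x(-5, 2 - 4*(-4))) - 12 = -82*(-3) - 12 = 246 - 12 = 234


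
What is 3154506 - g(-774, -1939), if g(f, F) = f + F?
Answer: 3157219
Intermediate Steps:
g(f, F) = F + f
3154506 - g(-774, -1939) = 3154506 - (-1939 - 774) = 3154506 - 1*(-2713) = 3154506 + 2713 = 3157219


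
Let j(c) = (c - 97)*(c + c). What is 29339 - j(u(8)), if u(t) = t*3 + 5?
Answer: 33283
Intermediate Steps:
u(t) = 5 + 3*t (u(t) = 3*t + 5 = 5 + 3*t)
j(c) = 2*c*(-97 + c) (j(c) = (-97 + c)*(2*c) = 2*c*(-97 + c))
29339 - j(u(8)) = 29339 - 2*(5 + 3*8)*(-97 + (5 + 3*8)) = 29339 - 2*(5 + 24)*(-97 + (5 + 24)) = 29339 - 2*29*(-97 + 29) = 29339 - 2*29*(-68) = 29339 - 1*(-3944) = 29339 + 3944 = 33283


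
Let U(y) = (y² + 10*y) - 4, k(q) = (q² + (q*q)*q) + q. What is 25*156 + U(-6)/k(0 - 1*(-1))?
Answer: 11672/3 ≈ 3890.7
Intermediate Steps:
k(q) = q + q² + q³ (k(q) = (q² + q²*q) + q = (q² + q³) + q = q + q² + q³)
U(y) = -4 + y² + 10*y
25*156 + U(-6)/k(0 - 1*(-1)) = 25*156 + (-4 + (-6)² + 10*(-6))/(((0 - 1*(-1))*(1 + (0 - 1*(-1)) + (0 - 1*(-1))²))) = 3900 + (-4 + 36 - 60)/(((0 + 1)*(1 + (0 + 1) + (0 + 1)²))) = 3900 - 28/(1 + 1 + 1²) = 3900 - 28/(1 + 1 + 1) = 3900 - 28/(1*3) = 3900 - 28/3 = 11672/3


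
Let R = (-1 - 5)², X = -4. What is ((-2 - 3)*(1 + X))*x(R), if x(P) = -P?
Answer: -540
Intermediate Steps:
R = 36 (R = (-6)² = 36)
((-2 - 3)*(1 + X))*x(R) = ((-2 - 3)*(1 - 4))*(-1*36) = -5*(-3)*(-36) = 15*(-36) = -540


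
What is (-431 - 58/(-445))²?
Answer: 36763077169/198025 ≈ 1.8565e+5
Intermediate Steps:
(-431 - 58/(-445))² = (-431 - 58*(-1/445))² = (-431 + 58/445)² = (-191737/445)² = 36763077169/198025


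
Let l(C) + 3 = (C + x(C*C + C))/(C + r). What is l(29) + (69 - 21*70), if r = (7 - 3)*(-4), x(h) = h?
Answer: -17353/13 ≈ -1334.8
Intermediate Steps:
r = -16 (r = 4*(-4) = -16)
l(C) = -3 + (C**2 + 2*C)/(-16 + C) (l(C) = -3 + (C + (C*C + C))/(C - 16) = -3 + (C + (C**2 + C))/(-16 + C) = -3 + (C + (C + C**2))/(-16 + C) = -3 + (C**2 + 2*C)/(-16 + C))
l(29) + (69 - 21*70) = (48 + 29**2 - 1*29)/(-16 + 29) + (69 - 21*70) = (48 + 841 - 29)/13 + (69 - 1470) = (1/13)*860 - 1401 = 860/13 - 1401 = -17353/13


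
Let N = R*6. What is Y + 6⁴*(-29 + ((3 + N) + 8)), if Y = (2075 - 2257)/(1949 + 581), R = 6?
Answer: 29509829/1265 ≈ 23328.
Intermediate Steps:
Y = -91/1265 (Y = -182/2530 = -182*1/2530 = -91/1265 ≈ -0.071937)
N = 36 (N = 6*6 = 36)
Y + 6⁴*(-29 + ((3 + N) + 8)) = -91/1265 + 6⁴*(-29 + ((3 + 36) + 8)) = -91/1265 + 1296*(-29 + (39 + 8)) = -91/1265 + 1296*(-29 + 47) = -91/1265 + 1296*18 = -91/1265 + 23328 = 29509829/1265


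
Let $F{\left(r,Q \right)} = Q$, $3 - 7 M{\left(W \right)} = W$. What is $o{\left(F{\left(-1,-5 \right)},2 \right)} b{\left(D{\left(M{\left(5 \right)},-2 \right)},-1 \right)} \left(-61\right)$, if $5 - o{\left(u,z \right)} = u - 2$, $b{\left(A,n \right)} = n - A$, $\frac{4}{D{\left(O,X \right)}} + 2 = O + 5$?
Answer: $\frac{34404}{19} \approx 1810.7$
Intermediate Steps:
$M{\left(W \right)} = \frac{3}{7} - \frac{W}{7}$
$D{\left(O,X \right)} = \frac{4}{3 + O}$ ($D{\left(O,X \right)} = \frac{4}{-2 + \left(O + 5\right)} = \frac{4}{-2 + \left(5 + O\right)} = \frac{4}{3 + O}$)
$o{\left(u,z \right)} = 7 - u$ ($o{\left(u,z \right)} = 5 - \left(u - 2\right) = 5 - \left(-2 + u\right) = 7 - u$)
$o{\left(F{\left(-1,-5 \right)},2 \right)} b{\left(D{\left(M{\left(5 \right)},-2 \right)},-1 \right)} \left(-61\right) = \left(7 - -5\right) \left(-1 - \frac{4}{3 + \left(\frac{3}{7} - \frac{5}{7}\right)}\right) \left(-61\right) = \left(7 + 5\right) \left(-1 - \frac{4}{3 + \left(\frac{3}{7} - \frac{5}{7}\right)}\right) \left(-61\right) = 12 \left(-1 - \frac{4}{3 - \frac{2}{7}}\right) \left(-61\right) = 12 \left(-1 - \frac{4}{\frac{19}{7}}\right) \left(-61\right) = 12 \left(-1 - 4 \cdot \frac{7}{19}\right) \left(-61\right) = 12 \left(-1 - \frac{28}{19}\right) \left(-61\right) = 12 \left(- \frac{47}{19}\right) \left(-61\right) = \left(- \frac{564}{19}\right) \left(-61\right) = \frac{34404}{19}$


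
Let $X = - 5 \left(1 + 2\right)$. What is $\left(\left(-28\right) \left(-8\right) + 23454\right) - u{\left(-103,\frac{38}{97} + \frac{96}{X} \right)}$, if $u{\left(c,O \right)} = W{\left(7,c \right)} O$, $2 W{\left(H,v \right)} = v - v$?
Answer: $23678$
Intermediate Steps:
$X = -15$ ($X = \left(-5\right) 3 = -15$)
$W{\left(H,v \right)} = 0$ ($W{\left(H,v \right)} = \frac{v - v}{2} = \frac{1}{2} \cdot 0 = 0$)
$u{\left(c,O \right)} = 0$ ($u{\left(c,O \right)} = 0 O = 0$)
$\left(\left(-28\right) \left(-8\right) + 23454\right) - u{\left(-103,\frac{38}{97} + \frac{96}{X} \right)} = \left(\left(-28\right) \left(-8\right) + 23454\right) - 0 = \left(224 + 23454\right) + 0 = 23678 + 0 = 23678$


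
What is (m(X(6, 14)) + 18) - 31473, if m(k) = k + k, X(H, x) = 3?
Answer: -31449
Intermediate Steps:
m(k) = 2*k
(m(X(6, 14)) + 18) - 31473 = (2*3 + 18) - 31473 = (6 + 18) - 31473 = 24 - 31473 = -31449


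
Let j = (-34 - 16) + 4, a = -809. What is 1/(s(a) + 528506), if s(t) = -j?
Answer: 1/528552 ≈ 1.8920e-6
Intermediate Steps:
j = -46 (j = -50 + 4 = -46)
s(t) = 46 (s(t) = -1*(-46) = 46)
1/(s(a) + 528506) = 1/(46 + 528506) = 1/528552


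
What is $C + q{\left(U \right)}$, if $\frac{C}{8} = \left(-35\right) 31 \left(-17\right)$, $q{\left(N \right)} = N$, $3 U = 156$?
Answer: $147612$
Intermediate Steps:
$U = 52$ ($U = \frac{1}{3} \cdot 156 = 52$)
$C = 147560$ ($C = 8 \left(-35\right) 31 \left(-17\right) = 8 \left(\left(-1085\right) \left(-17\right)\right) = 8 \cdot 18445 = 147560$)
$C + q{\left(U \right)} = 147560 + 52 = 147612$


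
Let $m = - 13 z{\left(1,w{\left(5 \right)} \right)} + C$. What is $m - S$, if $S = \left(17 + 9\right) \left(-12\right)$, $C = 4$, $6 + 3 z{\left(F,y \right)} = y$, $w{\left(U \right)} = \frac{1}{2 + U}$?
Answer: $\frac{7169}{21} \approx 341.38$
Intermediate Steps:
$z{\left(F,y \right)} = -2 + \frac{y}{3}$
$m = \frac{617}{21}$ ($m = - 13 \left(-2 + \frac{1}{3 \left(2 + 5\right)}\right) + 4 = - 13 \left(-2 + \frac{1}{3 \cdot 7}\right) + 4 = - 13 \left(-2 + \frac{1}{3} \cdot \frac{1}{7}\right) + 4 = - 13 \left(-2 + \frac{1}{21}\right) + 4 = \left(-13\right) \left(- \frac{41}{21}\right) + 4 = \frac{533}{21} + 4 = \frac{617}{21} \approx 29.381$)
$S = -312$ ($S = 26 \left(-12\right) = -312$)
$m - S = \frac{617}{21} - -312 = \frac{617}{21} + 312 = \frac{7169}{21}$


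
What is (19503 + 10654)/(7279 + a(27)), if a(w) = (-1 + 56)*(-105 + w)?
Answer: 30157/2989 ≈ 10.089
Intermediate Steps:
a(w) = -5775 + 55*w (a(w) = 55*(-105 + w) = -5775 + 55*w)
(19503 + 10654)/(7279 + a(27)) = (19503 + 10654)/(7279 + (-5775 + 55*27)) = 30157/(7279 + (-5775 + 1485)) = 30157/(7279 - 4290) = 30157/2989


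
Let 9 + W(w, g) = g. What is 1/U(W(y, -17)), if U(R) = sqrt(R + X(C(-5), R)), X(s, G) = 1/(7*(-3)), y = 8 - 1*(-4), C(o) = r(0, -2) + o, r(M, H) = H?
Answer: -I*sqrt(11487)/547 ≈ -0.19594*I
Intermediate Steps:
C(o) = -2 + o
y = 12 (y = 8 + 4 = 12)
W(w, g) = -9 + g
X(s, G) = -1/21 (X(s, G) = 1/(-21) = -1/21)
U(R) = sqrt(-1/21 + R) (U(R) = sqrt(R - 1/21) = sqrt(-1/21 + R))
1/U(W(y, -17)) = 1/(sqrt(-21 + 441*(-9 - 17))/21) = 1/(sqrt(-21 + 441*(-26))/21) = 1/(sqrt(-21 - 11466)/21) = 1/(sqrt(-11487)/21) = 1/((I*sqrt(11487))/21) = 1/(I*sqrt(11487)/21) = -I*sqrt(11487)/547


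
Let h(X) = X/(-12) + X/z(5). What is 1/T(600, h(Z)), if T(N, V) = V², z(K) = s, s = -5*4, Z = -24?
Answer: 25/256 ≈ 0.097656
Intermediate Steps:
s = -20
z(K) = -20
h(X) = -2*X/15 (h(X) = X/(-12) + X/(-20) = X*(-1/12) + X*(-1/20) = -X/12 - X/20 = -2*X/15)
1/T(600, h(Z)) = 1/((-2/15*(-24))²) = 1/((16/5)²) = 1/(256/25) = 25/256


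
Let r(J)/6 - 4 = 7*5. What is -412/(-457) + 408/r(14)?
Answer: 47144/17823 ≈ 2.6451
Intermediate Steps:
r(J) = 234 (r(J) = 24 + 6*(7*5) = 24 + 6*35 = 24 + 210 = 234)
-412/(-457) + 408/r(14) = -412/(-457) + 408/234 = -412*(-1/457) + 408*(1/234) = 412/457 + 68/39 = 47144/17823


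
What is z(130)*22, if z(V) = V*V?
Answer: 371800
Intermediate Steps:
z(V) = V²
z(130)*22 = 130²*22 = 16900*22 = 371800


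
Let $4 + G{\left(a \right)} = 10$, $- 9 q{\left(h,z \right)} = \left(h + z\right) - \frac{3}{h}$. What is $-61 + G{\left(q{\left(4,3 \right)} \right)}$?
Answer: $-55$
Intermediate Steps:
$q{\left(h,z \right)} = - \frac{h}{9} - \frac{z}{9} + \frac{1}{3 h}$ ($q{\left(h,z \right)} = - \frac{\left(h + z\right) - \frac{3}{h}}{9} = - \frac{h + z - \frac{3}{h}}{9} = - \frac{h}{9} - \frac{z}{9} + \frac{1}{3 h}$)
$G{\left(a \right)} = 6$ ($G{\left(a \right)} = -4 + 10 = 6$)
$-61 + G{\left(q{\left(4,3 \right)} \right)} = -61 + 6 = -55$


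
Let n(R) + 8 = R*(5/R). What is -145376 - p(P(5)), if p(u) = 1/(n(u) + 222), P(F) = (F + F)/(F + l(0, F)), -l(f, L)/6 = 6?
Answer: -31837345/219 ≈ -1.4538e+5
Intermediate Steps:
l(f, L) = -36 (l(f, L) = -6*6 = -36)
n(R) = -3 (n(R) = -8 + R*(5/R) = -8 + 5 = -3)
P(F) = 2*F/(-36 + F) (P(F) = (F + F)/(F - 36) = (2*F)/(-36 + F) = 2*F/(-36 + F))
p(u) = 1/219 (p(u) = 1/(-3 + 222) = 1/219)
-145376 - p(P(5)) = -145376 - 1*1/219 = -145376 - 1/219 = -31837345/219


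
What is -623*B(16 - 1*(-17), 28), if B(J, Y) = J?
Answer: -20559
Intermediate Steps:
-623*B(16 - 1*(-17), 28) = -623*(16 - 1*(-17)) = -623*(16 + 17) = -623*33 = -20559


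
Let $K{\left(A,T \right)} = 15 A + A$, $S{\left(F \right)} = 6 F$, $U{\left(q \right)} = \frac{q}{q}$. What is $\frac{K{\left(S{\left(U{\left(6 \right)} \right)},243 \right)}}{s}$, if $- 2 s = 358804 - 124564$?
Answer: $- \frac{1}{1220} \approx -0.00081967$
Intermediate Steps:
$U{\left(q \right)} = 1$
$K{\left(A,T \right)} = 16 A$
$s = -117120$ ($s = - \frac{358804 - 124564}{2} = \left(- \frac{1}{2}\right) 234240 = -117120$)
$\frac{K{\left(S{\left(U{\left(6 \right)} \right)},243 \right)}}{s} = \frac{16 \cdot 6 \cdot 1}{-117120} = 16 \cdot 6 \left(- \frac{1}{117120}\right) = 96 \left(- \frac{1}{117120}\right) = - \frac{1}{1220}$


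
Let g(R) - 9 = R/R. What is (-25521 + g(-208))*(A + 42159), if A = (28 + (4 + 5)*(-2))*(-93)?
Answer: -1051793019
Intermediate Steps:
g(R) = 10 (g(R) = 9 + R/R = 9 + 1 = 10)
A = -930 (A = (28 + 9*(-2))*(-93) = (28 - 18)*(-93) = 10*(-93) = -930)
(-25521 + g(-208))*(A + 42159) = (-25521 + 10)*(-930 + 42159) = -25511*41229 = -1051793019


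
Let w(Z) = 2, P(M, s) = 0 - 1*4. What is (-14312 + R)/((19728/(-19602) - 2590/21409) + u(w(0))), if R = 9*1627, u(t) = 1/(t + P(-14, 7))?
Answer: -15434133462/75883949 ≈ -203.39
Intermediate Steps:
P(M, s) = -4 (P(M, s) = 0 - 4 = -4)
u(t) = 1/(-4 + t) (u(t) = 1/(t - 4) = 1/(-4 + t))
R = 14643
(-14312 + R)/((19728/(-19602) - 2590/21409) + u(w(0))) = (-14312 + 14643)/((19728/(-19602) - 2590/21409) + 1/(-4 + 2)) = 331/((19728*(-1/19602) - 2590*1/21409) + 1/(-2)) = 331/((-1096/1089 - 2590/21409) - 1/2) = 331/(-26284774/23314401 - 1/2) = 331/(-75883949/46628802) = 331*(-46628802/75883949) = -15434133462/75883949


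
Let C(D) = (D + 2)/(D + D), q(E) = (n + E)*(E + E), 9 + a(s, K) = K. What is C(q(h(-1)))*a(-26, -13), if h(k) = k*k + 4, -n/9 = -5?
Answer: -2761/250 ≈ -11.044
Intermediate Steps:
n = 45 (n = -9*(-5) = 45)
a(s, K) = -9 + K
h(k) = 4 + k**2 (h(k) = k**2 + 4 = 4 + k**2)
q(E) = 2*E*(45 + E) (q(E) = (45 + E)*(E + E) = (45 + E)*(2*E) = 2*E*(45 + E))
C(D) = (2 + D)/(2*D) (C(D) = (2 + D)/((2*D)) = (2 + D)*(1/(2*D)) = (2 + D)/(2*D))
C(q(h(-1)))*a(-26, -13) = ((2 + 2*(4 + (-1)**2)*(45 + (4 + (-1)**2)))/(2*((2*(4 + (-1)**2)*(45 + (4 + (-1)**2))))))*(-9 - 13) = ((2 + 2*(4 + 1)*(45 + (4 + 1)))/(2*((2*(4 + 1)*(45 + (4 + 1))))))*(-22) = ((2 + 2*5*(45 + 5))/(2*((2*5*(45 + 5)))))*(-22) = ((2 + 2*5*50)/(2*((2*5*50))))*(-22) = ((1/2)*(2 + 500)/500)*(-22) = ((1/2)*(1/500)*502)*(-22) = (251/500)*(-22) = -2761/250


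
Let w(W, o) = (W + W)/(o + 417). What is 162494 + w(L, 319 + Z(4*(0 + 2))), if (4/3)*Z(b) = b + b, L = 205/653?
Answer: 39684609873/244222 ≈ 1.6249e+5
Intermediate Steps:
L = 205/653 (L = 205*(1/653) = 205/653 ≈ 0.31394)
Z(b) = 3*b/2 (Z(b) = 3*(b + b)/4 = 3*(2*b)/4 = 3*b/2)
w(W, o) = 2*W/(417 + o) (w(W, o) = (2*W)/(417 + o) = 2*W/(417 + o))
162494 + w(L, 319 + Z(4*(0 + 2))) = 162494 + 2*(205/653)/(417 + (319 + 3*(4*(0 + 2))/2)) = 162494 + 2*(205/653)/(417 + (319 + 3*(4*2)/2)) = 162494 + 2*(205/653)/(417 + (319 + (3/2)*8)) = 162494 + 2*(205/653)/(417 + (319 + 12)) = 162494 + 2*(205/653)/(417 + 331) = 162494 + 2*(205/653)/748 = 162494 + 2*(205/653)*(1/748) = 162494 + 205/244222 = 39684609873/244222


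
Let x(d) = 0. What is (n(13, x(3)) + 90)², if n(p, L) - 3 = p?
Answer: 11236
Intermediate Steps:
n(p, L) = 3 + p
(n(13, x(3)) + 90)² = ((3 + 13) + 90)² = (16 + 90)² = 106² = 11236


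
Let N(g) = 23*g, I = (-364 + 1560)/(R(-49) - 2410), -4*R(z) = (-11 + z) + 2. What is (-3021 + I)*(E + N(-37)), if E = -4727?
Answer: 80747144734/4791 ≈ 1.6854e+7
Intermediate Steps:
R(z) = 9/4 - z/4 (R(z) = -((-11 + z) + 2)/4 = -(-9 + z)/4 = 9/4 - z/4)
I = -2392/4791 (I = (-364 + 1560)/((9/4 - ¼*(-49)) - 2410) = 1196/((9/4 + 49/4) - 2410) = 1196/(29/2 - 2410) = 1196/(-4791/2) = 1196*(-2/4791) = -2392/4791 ≈ -0.49927)
(-3021 + I)*(E + N(-37)) = (-3021 - 2392/4791)*(-4727 + 23*(-37)) = -14476003*(-4727 - 851)/4791 = -14476003/4791*(-5578) = 80747144734/4791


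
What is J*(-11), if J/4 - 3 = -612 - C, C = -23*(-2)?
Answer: 28820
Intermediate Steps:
C = 46
J = -2620 (J = 12 + 4*(-612 - 1*46) = 12 + 4*(-612 - 46) = 12 + 4*(-658) = 12 - 2632 = -2620)
J*(-11) = -2620*(-11) = 28820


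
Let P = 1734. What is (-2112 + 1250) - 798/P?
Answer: -249251/289 ≈ -862.46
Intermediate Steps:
(-2112 + 1250) - 798/P = (-2112 + 1250) - 798/1734 = -862 - 798*1/1734 = -862 - 133/289 = -249251/289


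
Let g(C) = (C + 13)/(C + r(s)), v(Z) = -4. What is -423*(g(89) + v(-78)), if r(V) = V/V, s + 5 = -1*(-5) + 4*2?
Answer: 6063/5 ≈ 1212.6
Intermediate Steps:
s = 8 (s = -5 + (-1*(-5) + 4*2) = -5 + (5 + 8) = -5 + 13 = 8)
r(V) = 1
g(C) = (13 + C)/(1 + C) (g(C) = (C + 13)/(C + 1) = (13 + C)/(1 + C))
-423*(g(89) + v(-78)) = -423*((13 + 89)/(1 + 89) - 4) = -423*(102/90 - 4) = -423*((1/90)*102 - 4) = -423*(17/15 - 4) = -423*(-43/15) = 6063/5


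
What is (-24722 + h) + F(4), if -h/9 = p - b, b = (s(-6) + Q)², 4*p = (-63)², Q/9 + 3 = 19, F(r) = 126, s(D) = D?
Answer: 551479/4 ≈ 1.3787e+5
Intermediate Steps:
Q = 144 (Q = -27 + 9*19 = -27 + 171 = 144)
p = 3969/4 (p = (¼)*(-63)² = (¼)*3969 = 3969/4 ≈ 992.25)
b = 19044 (b = (-6 + 144)² = 138² = 19044)
h = 649863/4 (h = -9*(3969/4 - 1*19044) = -9*(3969/4 - 19044) = -9*(-72207/4) = 649863/4 ≈ 1.6247e+5)
(-24722 + h) + F(4) = (-24722 + 649863/4) + 126 = 550975/4 + 126 = 551479/4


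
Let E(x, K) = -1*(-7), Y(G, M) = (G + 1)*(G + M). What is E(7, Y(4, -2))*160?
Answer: 1120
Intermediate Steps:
Y(G, M) = (1 + G)*(G + M)
E(x, K) = 7
E(7, Y(4, -2))*160 = 7*160 = 1120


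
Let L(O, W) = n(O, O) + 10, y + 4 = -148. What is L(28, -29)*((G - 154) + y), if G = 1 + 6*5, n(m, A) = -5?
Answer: -1375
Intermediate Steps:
y = -152 (y = -4 - 148 = -152)
G = 31 (G = 1 + 30 = 31)
L(O, W) = 5 (L(O, W) = -5 + 10 = 5)
L(28, -29)*((G - 154) + y) = 5*((31 - 154) - 152) = 5*(-123 - 152) = 5*(-275) = -1375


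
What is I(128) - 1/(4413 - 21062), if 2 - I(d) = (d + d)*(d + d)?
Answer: -1091075565/16649 ≈ -65534.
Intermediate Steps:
I(d) = 2 - 4*d**2 (I(d) = 2 - (d + d)*(d + d) = 2 - 2*d*2*d = 2 - 4*d**2)
I(128) - 1/(4413 - 21062) = (2 - 4*128**2) - 1/(4413 - 21062) = (2 - 4*16384) - 1/(-16649) = (2 - 65536) - 1*(-1/16649) = -65534 + 1/16649 = -1091075565/16649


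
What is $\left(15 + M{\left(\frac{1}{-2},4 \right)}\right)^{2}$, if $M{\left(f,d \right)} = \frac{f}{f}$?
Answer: $256$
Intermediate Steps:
$M{\left(f,d \right)} = 1$
$\left(15 + M{\left(\frac{1}{-2},4 \right)}\right)^{2} = \left(15 + 1\right)^{2} = 16^{2} = 256$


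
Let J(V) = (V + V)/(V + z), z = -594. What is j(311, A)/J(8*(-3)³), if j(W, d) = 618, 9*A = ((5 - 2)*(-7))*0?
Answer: 4635/4 ≈ 1158.8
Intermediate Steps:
J(V) = 2*V/(-594 + V) (J(V) = (V + V)/(V - 594) = (2*V)/(-594 + V) = 2*V/(-594 + V))
A = 0 (A = (((5 - 2)*(-7))*0)/9 = ((3*(-7))*0)/9 = (-21*0)/9 = (⅑)*0 = 0)
j(311, A)/J(8*(-3)³) = 618/((2*(8*(-3)³)/(-594 + 8*(-3)³))) = 618/((2*(8*(-27))/(-594 + 8*(-27)))) = 618/((2*(-216)/(-594 - 216))) = 618/((2*(-216)/(-810))) = 618/((2*(-216)*(-1/810))) = 618/(8/15) = 618*(15/8) = 4635/4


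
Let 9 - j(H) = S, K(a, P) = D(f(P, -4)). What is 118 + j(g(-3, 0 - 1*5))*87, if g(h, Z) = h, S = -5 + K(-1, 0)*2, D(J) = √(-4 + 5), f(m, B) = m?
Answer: 1162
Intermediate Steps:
D(J) = 1 (D(J) = √1 = 1)
K(a, P) = 1
S = -3 (S = -5 + 1*2 = -5 + 2 = -3)
j(H) = 12 (j(H) = 9 - 1*(-3) = 9 + 3 = 12)
118 + j(g(-3, 0 - 1*5))*87 = 118 + 12*87 = 118 + 1044 = 1162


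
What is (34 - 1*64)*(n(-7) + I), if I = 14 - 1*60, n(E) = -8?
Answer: 1620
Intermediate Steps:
I = -46 (I = 14 - 60 = -46)
(34 - 1*64)*(n(-7) + I) = (34 - 1*64)*(-8 - 46) = (34 - 64)*(-54) = -30*(-54) = 1620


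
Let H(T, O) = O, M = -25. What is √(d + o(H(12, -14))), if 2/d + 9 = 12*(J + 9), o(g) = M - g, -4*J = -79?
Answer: I*√77574/84 ≈ 3.3157*I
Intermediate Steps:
J = 79/4 (J = -¼*(-79) = 79/4 ≈ 19.750)
o(g) = -25 - g
d = 1/168 (d = 2/(-9 + 12*(79/4 + 9)) = 2/(-9 + 12*(115/4)) = 2/(-9 + 345) = 2/336 = 2*(1/336) = 1/168 ≈ 0.0059524)
√(d + o(H(12, -14))) = √(1/168 + (-25 - 1*(-14))) = √(1/168 + (-25 + 14)) = √(1/168 - 11) = √(-1847/168) = I*√77574/84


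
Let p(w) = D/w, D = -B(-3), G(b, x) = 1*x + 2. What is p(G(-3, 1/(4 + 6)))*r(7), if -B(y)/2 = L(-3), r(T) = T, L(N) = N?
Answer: -20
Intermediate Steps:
G(b, x) = 2 + x (G(b, x) = x + 2 = 2 + x)
B(y) = 6 (B(y) = -2*(-3) = 6)
D = -6 (D = -1*6 = -6)
p(w) = -6/w
p(G(-3, 1/(4 + 6)))*r(7) = -6/(2 + 1/(4 + 6))*7 = -6/(2 + 1/10)*7 = -6/(2 + ⅒)*7 = -6/21/10*7 = -6*10/21*7 = -20/7*7 = -20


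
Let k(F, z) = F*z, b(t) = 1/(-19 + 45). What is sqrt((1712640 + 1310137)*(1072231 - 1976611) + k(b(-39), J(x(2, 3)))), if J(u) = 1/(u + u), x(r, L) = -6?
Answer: I*sqrt(66528273843495438)/156 ≈ 1.6534e+6*I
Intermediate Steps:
b(t) = 1/26
J(u) = 1/(2*u)
sqrt((1712640 + 1310137)*(1072231 - 1976611) + k(b(-39), J(x(2, 3)))) = sqrt((1712640 + 1310137)*(1072231 - 1976611) + ((1/2)/(-6))/26) = sqrt(3022777*(-904380) + ((1/2)*(-1/6))/26) = sqrt(-2733739063260 + (1/26)*(-1/12)) = sqrt(-2733739063260 - 1/312) = sqrt(-852926587737121/312) = I*sqrt(66528273843495438)/156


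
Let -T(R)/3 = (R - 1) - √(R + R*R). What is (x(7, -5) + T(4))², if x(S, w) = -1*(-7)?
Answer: 184 - 24*√5 ≈ 130.33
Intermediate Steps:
x(S, w) = 7
T(R) = 3 - 3*R + 3*√(R + R²) (T(R) = -3*((R - 1) - √(R + R*R)) = -3*((-1 + R) - √(R + R²)) = -3*(-1 + R - √(R + R²)) = 3 - 3*R + 3*√(R + R²))
(x(7, -5) + T(4))² = (7 + (3 - 3*4 + 3*√(4*(1 + 4))))² = (7 + (3 - 12 + 3*√(4*5)))² = (7 + (3 - 12 + 3*√20))² = (7 + (3 - 12 + 3*(2*√5)))² = (7 + (3 - 12 + 6*√5))² = (7 + (-9 + 6*√5))² = (-2 + 6*√5)²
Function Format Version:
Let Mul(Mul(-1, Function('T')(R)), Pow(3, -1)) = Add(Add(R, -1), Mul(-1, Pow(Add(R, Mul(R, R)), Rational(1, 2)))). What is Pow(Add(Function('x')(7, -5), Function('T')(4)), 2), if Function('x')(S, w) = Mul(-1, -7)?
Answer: Add(184, Mul(-24, Pow(5, Rational(1, 2)))) ≈ 130.33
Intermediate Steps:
Function('x')(S, w) = 7
Function('T')(R) = Add(3, Mul(-3, R), Mul(3, Pow(Add(R, Pow(R, 2)), Rational(1, 2)))) (Function('T')(R) = Mul(-3, Add(Add(R, -1), Mul(-1, Pow(Add(R, Mul(R, R)), Rational(1, 2))))) = Mul(-3, Add(Add(-1, R), Mul(-1, Pow(Add(R, Pow(R, 2)), Rational(1, 2))))) = Mul(-3, Add(-1, R, Mul(-1, Pow(Add(R, Pow(R, 2)), Rational(1, 2))))) = Add(3, Mul(-3, R), Mul(3, Pow(Add(R, Pow(R, 2)), Rational(1, 2)))))
Pow(Add(Function('x')(7, -5), Function('T')(4)), 2) = Pow(Add(7, Add(3, Mul(-3, 4), Mul(3, Pow(Mul(4, Add(1, 4)), Rational(1, 2))))), 2) = Pow(Add(7, Add(3, -12, Mul(3, Pow(Mul(4, 5), Rational(1, 2))))), 2) = Pow(Add(7, Add(3, -12, Mul(3, Pow(20, Rational(1, 2))))), 2) = Pow(Add(7, Add(3, -12, Mul(3, Mul(2, Pow(5, Rational(1, 2)))))), 2) = Pow(Add(7, Add(3, -12, Mul(6, Pow(5, Rational(1, 2))))), 2) = Pow(Add(7, Add(-9, Mul(6, Pow(5, Rational(1, 2))))), 2) = Pow(Add(-2, Mul(6, Pow(5, Rational(1, 2)))), 2)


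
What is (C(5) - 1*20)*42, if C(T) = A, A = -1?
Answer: -882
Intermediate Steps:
C(T) = -1
(C(5) - 1*20)*42 = (-1 - 1*20)*42 = (-1 - 20)*42 = -21*42 = -882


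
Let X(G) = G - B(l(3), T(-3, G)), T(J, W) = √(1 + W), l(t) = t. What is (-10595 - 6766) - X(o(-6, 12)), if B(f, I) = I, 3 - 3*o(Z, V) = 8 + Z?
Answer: -52084/3 + 2*√3/3 ≈ -17360.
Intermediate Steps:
o(Z, V) = -5/3 - Z/3 (o(Z, V) = 1 - (8 + Z)/3 = 1 + (-8/3 - Z/3) = -5/3 - Z/3)
X(G) = G - √(1 + G)
(-10595 - 6766) - X(o(-6, 12)) = (-10595 - 6766) - ((-5/3 - ⅓*(-6)) - √(1 + (-5/3 - ⅓*(-6)))) = -17361 - ((-5/3 + 2) - √(1 + (-5/3 + 2))) = -17361 - (⅓ - √(1 + ⅓)) = -17361 - (⅓ - √(4/3)) = -17361 - (⅓ - 2*√3/3) = -17361 + (-⅓ + 2*√3/3) = -52084/3 + 2*√3/3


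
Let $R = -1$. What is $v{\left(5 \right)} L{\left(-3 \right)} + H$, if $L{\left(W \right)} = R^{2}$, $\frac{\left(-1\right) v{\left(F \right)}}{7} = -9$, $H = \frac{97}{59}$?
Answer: $\frac{3814}{59} \approx 64.644$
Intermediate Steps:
$H = \frac{97}{59}$ ($H = 97 \cdot \frac{1}{59} = \frac{97}{59} \approx 1.6441$)
$v{\left(F \right)} = 63$ ($v{\left(F \right)} = \left(-7\right) \left(-9\right) = 63$)
$L{\left(W \right)} = 1$ ($L{\left(W \right)} = \left(-1\right)^{2} = 1$)
$v{\left(5 \right)} L{\left(-3 \right)} + H = 63 \cdot 1 + \frac{97}{59} = 63 + \frac{97}{59} = \frac{3814}{59}$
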